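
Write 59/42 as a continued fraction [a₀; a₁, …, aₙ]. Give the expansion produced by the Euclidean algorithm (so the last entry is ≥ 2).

[1; 2, 2, 8]

59 = 1·42 + 17
42 = 2·17 + 8
17 = 2·8 + 1
8 = 8·1 + 0  (stop)
So 59/42 = [1; 2, 2, 8].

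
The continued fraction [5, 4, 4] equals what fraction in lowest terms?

Fold from the inside: start with 4/1.
  4 + 1/4 = 17/4
  5 + 4/17 = 89/17

89/17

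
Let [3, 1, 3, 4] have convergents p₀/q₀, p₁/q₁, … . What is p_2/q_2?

15/4

Using pₖ = aₖpₖ₋₁ + pₖ₋₂, qₖ = aₖqₖ₋₁ + qₖ₋₂ (with p₋₁=1, p₋₂=0, q₋₁=0, q₋₂=1):
  k=0: a=3, p=3, q=1
  k=1: a=1, p=4, q=1
  k=2: a=3, p=15, q=4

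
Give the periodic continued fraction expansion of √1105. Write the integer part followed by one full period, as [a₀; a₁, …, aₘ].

a₀ = ⌊√1105⌋ = 33.
With m₀=0, d₀=1 and mₖ₊₁ = dₖaₖ − mₖ, dₖ₊₁ = (n − mₖ₊₁²)/dₖ, aₖ₊₁ = ⌊(a₀+mₖ₊₁)/dₖ₊₁⌋:
  k=1: m=33, d=16, a=4
  k=2: m=31, d=9, a=7
  k=3: m=32, d=9, a=7
  k=4: m=31, d=16, a=4
  k=5: m=33, d=1, a=66
d=1 and a=2a₀=66 at k=5, so the next step gives (m, d) = (33, 16) again — its k=1 value — and the period has length 5.

[33; 4, 7, 7, 4, 66]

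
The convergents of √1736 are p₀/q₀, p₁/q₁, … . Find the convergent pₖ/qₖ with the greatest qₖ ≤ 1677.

√1736 = [41; 1, 1, 1, 82, …] (period length 4).
Convergents:
  p_0/q_0 = 41/1
  p_1/q_1 = 42/1
  p_2/q_2 = 83/2
  p_3/q_3 = 125/3
  p_4/q_4 = 10333/248
  p_5/q_5 = 10458/251
  p_6/q_6 = 20791/499
  p_7/q_7 = 31249/750
  p_8/q_8 = 2583209/61999
q_7 = 750 ≤ 1677 < 61999 = q_8, so the answer is 31249/750.

31249/750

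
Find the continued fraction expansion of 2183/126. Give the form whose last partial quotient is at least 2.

[17; 3, 13, 1, 2]

2183 = 17*126 + 41
126 = 3*41 + 3
41 = 13*3 + 2
3 = 1*2 + 1
2 = 2*1 + 0  (stop)
So 2183/126 = [17; 3, 13, 1, 2].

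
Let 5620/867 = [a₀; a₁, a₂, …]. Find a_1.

2

5620 = 6·867 + 418   →  a_0 = 6
867 = 2·418 + 31   →  a_1 = 2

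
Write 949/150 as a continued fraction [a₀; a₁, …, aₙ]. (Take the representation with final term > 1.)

949 = 6×150 + 49
150 = 3×49 + 3
49 = 16×3 + 1
3 = 3×1 + 0  (stop)
So 949/150 = [6; 3, 16, 3].

[6; 3, 16, 3]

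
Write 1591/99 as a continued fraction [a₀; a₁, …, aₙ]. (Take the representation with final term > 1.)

1591 = 16·99 + 7
99 = 14·7 + 1
7 = 7·1 + 0  (stop)
So 1591/99 = [16; 14, 7].

[16; 14, 7]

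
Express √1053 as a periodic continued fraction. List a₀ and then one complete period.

a₀ = ⌊√1053⌋ = 32.
With m₀=0, d₀=1 and mₖ₊₁ = dₖaₖ − mₖ, dₖ₊₁ = (n − mₖ₊₁²)/dₖ, aₖ₊₁ = ⌊(a₀+mₖ₊₁)/dₖ₊₁⌋:
  k=1: m=32, d=29, a=2
  k=2: m=26, d=13, a=4
  k=3: m=26, d=29, a=2
  k=4: m=32, d=1, a=64
d=1 and a=2a₀=64 at k=4, so the next step gives (m, d) = (32, 29) again — its k=1 value — and the period has length 4.

[32; 2, 4, 2, 64]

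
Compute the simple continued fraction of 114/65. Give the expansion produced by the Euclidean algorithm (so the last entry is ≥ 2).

114 = 1×65 + 49
65 = 1×49 + 16
49 = 3×16 + 1
16 = 16×1 + 0  (stop)
So 114/65 = [1; 1, 3, 16].

[1; 1, 3, 16]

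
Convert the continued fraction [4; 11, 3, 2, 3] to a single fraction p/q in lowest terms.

1108/271

Using pₖ = aₖpₖ₋₁ + pₖ₋₂ and qₖ = aₖqₖ₋₁ + qₖ₋₂:
  k=0: a=4, p=4, q=1
  k=1: a=11, p=45, q=11
  k=2: a=3, p=139, q=34
  k=3: a=2, p=323, q=79
  k=4: a=3, p=1108, q=271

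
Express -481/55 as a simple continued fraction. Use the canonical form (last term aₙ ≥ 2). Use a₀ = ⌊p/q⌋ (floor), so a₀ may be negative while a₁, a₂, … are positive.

[-9; 3, 1, 13]

-481 = -9×55 + 14
55 = 3×14 + 13
14 = 1×13 + 1
13 = 13×1 + 0  (stop)
So -481/55 = [-9; 3, 1, 13].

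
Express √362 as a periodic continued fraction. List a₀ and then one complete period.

[19; 38]

a₀ = ⌊√362⌋ = 19.
With m₀=0, d₀=1 and mₖ₊₁ = dₖaₖ − mₖ, dₖ₊₁ = (n − mₖ₊₁²)/dₖ, aₖ₊₁ = ⌊(a₀+mₖ₊₁)/dₖ₊₁⌋:
  k=1: m=19, d=1, a=38
d=1 and a=2a₀=38 at k=1, so the next step gives (m, d) = (19, 1) again — its k=1 value — and the period has length 1.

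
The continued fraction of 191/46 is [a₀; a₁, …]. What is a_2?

191 = 4·46 + 7   →  a_0 = 4
46 = 6·7 + 4   →  a_1 = 6
7 = 1·4 + 3   →  a_2 = 1

1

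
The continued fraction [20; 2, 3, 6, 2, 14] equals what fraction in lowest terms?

Fold from the inside: start with 14/1.
  2 + 1/14 = 29/14
  6 + 14/29 = 188/29
  3 + 29/188 = 593/188
  2 + 188/593 = 1374/593
  20 + 593/1374 = 28073/1374

28073/1374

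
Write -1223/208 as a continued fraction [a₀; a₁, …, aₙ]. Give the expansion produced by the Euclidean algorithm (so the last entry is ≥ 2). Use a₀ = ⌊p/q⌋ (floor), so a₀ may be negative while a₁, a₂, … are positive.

[-6; 8, 3, 8]

-1223 = -6×208 + 25
208 = 8×25 + 8
25 = 3×8 + 1
8 = 8×1 + 0  (stop)
So -1223/208 = [-6; 8, 3, 8].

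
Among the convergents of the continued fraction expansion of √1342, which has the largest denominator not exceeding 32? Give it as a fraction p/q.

√1342 = [36; 1, 1, 1, 2, 1, 1, 1, 72, …] (period length 8).
Convergents:
  p_0/q_0 = 36/1
  p_1/q_1 = 37/1
  p_2/q_2 = 73/2
  p_3/q_3 = 110/3
  p_4/q_4 = 293/8
  p_5/q_5 = 403/11
  p_6/q_6 = 696/19
  p_7/q_7 = 1099/30
  p_8/q_8 = 79824/2179
q_7 = 30 ≤ 32 < 2179 = q_8, so the answer is 1099/30.

1099/30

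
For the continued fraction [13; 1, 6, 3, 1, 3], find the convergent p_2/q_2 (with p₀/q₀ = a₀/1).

Using pₖ = aₖpₖ₋₁ + pₖ₋₂, qₖ = aₖqₖ₋₁ + qₖ₋₂ (with p₋₁=1, p₋₂=0, q₋₁=0, q₋₂=1):
  k=0: a=13, p=13, q=1
  k=1: a=1, p=14, q=1
  k=2: a=6, p=97, q=7

97/7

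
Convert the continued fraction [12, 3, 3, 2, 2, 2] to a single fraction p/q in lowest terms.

Fold from the inside: start with 2/1.
  2 + 1/2 = 5/2
  2 + 2/5 = 12/5
  3 + 5/12 = 41/12
  3 + 12/41 = 135/41
  12 + 41/135 = 1661/135

1661/135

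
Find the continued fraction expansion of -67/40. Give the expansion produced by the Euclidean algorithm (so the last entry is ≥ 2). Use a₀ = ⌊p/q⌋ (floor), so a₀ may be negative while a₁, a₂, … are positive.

[-2; 3, 13]

-67 = -2*40 + 13
40 = 3*13 + 1
13 = 13*1 + 0  (stop)
So -67/40 = [-2; 3, 13].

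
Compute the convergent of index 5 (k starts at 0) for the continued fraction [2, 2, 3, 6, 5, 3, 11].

Using pₖ = aₖpₖ₋₁ + pₖ₋₂, qₖ = aₖqₖ₋₁ + qₖ₋₂ (with p₋₁=1, p₋₂=0, q₋₁=0, q₋₂=1):
  k=0: a=2, p=2, q=1
  k=1: a=2, p=5, q=2
  k=2: a=3, p=17, q=7
  k=3: a=6, p=107, q=44
  k=4: a=5, p=552, q=227
  k=5: a=3, p=1763, q=725

1763/725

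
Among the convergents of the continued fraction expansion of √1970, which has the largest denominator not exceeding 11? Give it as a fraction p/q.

√1970 = [44; 2, 1, 1, 2, 88, …] (period length 5).
Convergents:
  p_0/q_0 = 44/1
  p_1/q_1 = 89/2
  p_2/q_2 = 133/3
  p_3/q_3 = 222/5
  p_4/q_4 = 577/13
q_3 = 5 ≤ 11 < 13 = q_4, so the answer is 222/5.

222/5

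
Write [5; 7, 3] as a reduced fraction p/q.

Using pₖ = aₖpₖ₋₁ + pₖ₋₂ and qₖ = aₖqₖ₋₁ + qₖ₋₂:
  k=0: a=5, p=5, q=1
  k=1: a=7, p=36, q=7
  k=2: a=3, p=113, q=22

113/22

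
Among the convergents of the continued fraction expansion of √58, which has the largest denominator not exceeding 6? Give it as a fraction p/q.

38/5

√58 = [7; 1, 1, 1, 1, 1, 1, 14, …] (period length 7).
Convergents:
  p_0/q_0 = 7/1
  p_1/q_1 = 8/1
  p_2/q_2 = 15/2
  p_3/q_3 = 23/3
  p_4/q_4 = 38/5
  p_5/q_5 = 61/8
q_4 = 5 ≤ 6 < 8 = q_5, so the answer is 38/5.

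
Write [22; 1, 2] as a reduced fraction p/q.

Using pₖ = aₖpₖ₋₁ + pₖ₋₂ and qₖ = aₖqₖ₋₁ + qₖ₋₂:
  k=0: a=22, p=22, q=1
  k=1: a=1, p=23, q=1
  k=2: a=2, p=68, q=3

68/3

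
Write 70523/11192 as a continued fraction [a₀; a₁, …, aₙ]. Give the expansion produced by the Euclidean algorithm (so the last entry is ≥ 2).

[6; 3, 3, 8, 19, 7]

70523 = 6×11192 + 3371
11192 = 3×3371 + 1079
3371 = 3×1079 + 134
1079 = 8×134 + 7
134 = 19×7 + 1
7 = 7×1 + 0  (stop)
So 70523/11192 = [6; 3, 3, 8, 19, 7].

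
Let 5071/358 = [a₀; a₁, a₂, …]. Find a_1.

6

5071 = 14·358 + 59   →  a_0 = 14
358 = 6·59 + 4   →  a_1 = 6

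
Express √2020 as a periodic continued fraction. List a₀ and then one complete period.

a₀ = ⌊√2020⌋ = 44.

[44; 1, 16, 1, 88]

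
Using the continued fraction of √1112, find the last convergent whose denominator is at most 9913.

√1112 = [33; 2, 1, 7, 1, 2, 66, …] (period length 6).
Convergents:
  p_0/q_0 = 33/1
  p_1/q_1 = 67/2
  p_2/q_2 = 100/3
  p_3/q_3 = 767/23
  p_4/q_4 = 867/26
  p_5/q_5 = 2501/75
  p_6/q_6 = 165933/4976
  p_7/q_7 = 334367/10027
q_6 = 4976 ≤ 9913 < 10027 = q_7, so the answer is 165933/4976.

165933/4976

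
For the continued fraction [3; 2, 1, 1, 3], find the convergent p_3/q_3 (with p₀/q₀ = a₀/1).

17/5

Using pₖ = aₖpₖ₋₁ + pₖ₋₂, qₖ = aₖqₖ₋₁ + qₖ₋₂ (with p₋₁=1, p₋₂=0, q₋₁=0, q₋₂=1):
  k=0: a=3, p=3, q=1
  k=1: a=2, p=7, q=2
  k=2: a=1, p=10, q=3
  k=3: a=1, p=17, q=5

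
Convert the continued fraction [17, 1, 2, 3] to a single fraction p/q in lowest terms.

177/10

Fold from the inside: start with 3/1.
  2 + 1/3 = 7/3
  1 + 3/7 = 10/7
  17 + 7/10 = 177/10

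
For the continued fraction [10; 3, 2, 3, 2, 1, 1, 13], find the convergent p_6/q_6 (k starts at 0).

1379/134

Using pₖ = aₖpₖ₋₁ + pₖ₋₂, qₖ = aₖqₖ₋₁ + qₖ₋₂ (with p₋₁=1, p₋₂=0, q₋₁=0, q₋₂=1):
  k=0: a=10, p=10, q=1
  k=1: a=3, p=31, q=3
  k=2: a=2, p=72, q=7
  k=3: a=3, p=247, q=24
  k=4: a=2, p=566, q=55
  k=5: a=1, p=813, q=79
  k=6: a=1, p=1379, q=134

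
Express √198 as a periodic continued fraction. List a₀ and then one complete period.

a₀ = ⌊√198⌋ = 14.
With m₀=0, d₀=1 and mₖ₊₁ = dₖaₖ − mₖ, dₖ₊₁ = (n − mₖ₊₁²)/dₖ, aₖ₊₁ = ⌊(a₀+mₖ₊₁)/dₖ₊₁⌋:
  k=1: m=14, d=2, a=14
  k=2: m=14, d=1, a=28
d=1 and a=2a₀=28 at k=2, so the next step gives (m, d) = (14, 2) again — its k=1 value — and the period has length 2.

[14; 14, 28]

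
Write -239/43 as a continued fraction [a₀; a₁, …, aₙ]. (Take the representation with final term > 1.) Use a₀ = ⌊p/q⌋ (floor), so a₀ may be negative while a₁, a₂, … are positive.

[-6; 2, 3, 1, 4]

-239 = -6×43 + 19
43 = 2×19 + 5
19 = 3×5 + 4
5 = 1×4 + 1
4 = 4×1 + 0  (stop)
So -239/43 = [-6; 2, 3, 1, 4].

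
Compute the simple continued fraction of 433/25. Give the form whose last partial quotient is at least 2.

[17; 3, 8]

433 = 17·25 + 8
25 = 3·8 + 1
8 = 8·1 + 0  (stop)
So 433/25 = [17; 3, 8].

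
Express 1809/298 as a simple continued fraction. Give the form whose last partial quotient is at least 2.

1809 = 6*298 + 21
298 = 14*21 + 4
21 = 5*4 + 1
4 = 4*1 + 0  (stop)
So 1809/298 = [6; 14, 5, 4].

[6; 14, 5, 4]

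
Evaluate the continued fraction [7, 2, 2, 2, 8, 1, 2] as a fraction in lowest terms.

Fold from the inside: start with 2/1.
  1 + 1/2 = 3/2
  8 + 2/3 = 26/3
  2 + 3/26 = 55/26
  2 + 26/55 = 136/55
  2 + 55/136 = 327/136
  7 + 136/327 = 2425/327

2425/327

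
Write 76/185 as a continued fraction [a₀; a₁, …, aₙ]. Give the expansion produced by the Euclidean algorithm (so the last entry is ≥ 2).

76 = 0·185 + 76
185 = 2·76 + 33
76 = 2·33 + 10
33 = 3·10 + 3
10 = 3·3 + 1
3 = 3·1 + 0  (stop)
So 76/185 = [0; 2, 2, 3, 3, 3].

[0; 2, 2, 3, 3, 3]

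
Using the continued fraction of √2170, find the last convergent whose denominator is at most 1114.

√2170 = [46; 1, 1, 2, 1, 1, 92, …] (period length 6).
Convergents:
  p_0/q_0 = 46/1
  p_1/q_1 = 47/1
  p_2/q_2 = 93/2
  p_3/q_3 = 233/5
  p_4/q_4 = 326/7
  p_5/q_5 = 559/12
  p_6/q_6 = 51754/1111
  p_7/q_7 = 52313/1123
q_6 = 1111 ≤ 1114 < 1123 = q_7, so the answer is 51754/1111.

51754/1111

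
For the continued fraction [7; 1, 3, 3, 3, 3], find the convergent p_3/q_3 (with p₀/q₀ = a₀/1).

101/13

Using pₖ = aₖpₖ₋₁ + pₖ₋₂, qₖ = aₖqₖ₋₁ + qₖ₋₂ (with p₋₁=1, p₋₂=0, q₋₁=0, q₋₂=1):
  k=0: a=7, p=7, q=1
  k=1: a=1, p=8, q=1
  k=2: a=3, p=31, q=4
  k=3: a=3, p=101, q=13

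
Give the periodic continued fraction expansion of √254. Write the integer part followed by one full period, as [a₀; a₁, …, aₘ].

a₀ = ⌊√254⌋ = 15.
With m₀=0, d₀=1 and mₖ₊₁ = dₖaₖ − mₖ, dₖ₊₁ = (n − mₖ₊₁²)/dₖ, aₖ₊₁ = ⌊(a₀+mₖ₊₁)/dₖ₊₁⌋:
  k=1: m=15, d=29, a=1
  k=2: m=14, d=2, a=14
  k=3: m=14, d=29, a=1
  k=4: m=15, d=1, a=30
d=1 and a=2a₀=30 at k=4, so the next step gives (m, d) = (15, 29) again — its k=1 value — and the period has length 4.

[15; 1, 14, 1, 30]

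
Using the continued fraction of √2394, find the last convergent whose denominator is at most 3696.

67081/1371

√2394 = [48; 1, 12, 1, 96, …] (period length 4).
Convergents:
  p_0/q_0 = 48/1
  p_1/q_1 = 49/1
  p_2/q_2 = 636/13
  p_3/q_3 = 685/14
  p_4/q_4 = 66396/1357
  p_5/q_5 = 67081/1371
  p_6/q_6 = 871368/17809
q_5 = 1371 ≤ 3696 < 17809 = q_6, so the answer is 67081/1371.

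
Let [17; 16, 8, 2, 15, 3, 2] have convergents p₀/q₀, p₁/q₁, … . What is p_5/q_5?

221653/12991

Using pₖ = aₖpₖ₋₁ + pₖ₋₂, qₖ = aₖqₖ₋₁ + qₖ₋₂ (with p₋₁=1, p₋₂=0, q₋₁=0, q₋₂=1):
  k=0: a=17, p=17, q=1
  k=1: a=16, p=273, q=16
  k=2: a=8, p=2201, q=129
  k=3: a=2, p=4675, q=274
  k=4: a=15, p=72326, q=4239
  k=5: a=3, p=221653, q=12991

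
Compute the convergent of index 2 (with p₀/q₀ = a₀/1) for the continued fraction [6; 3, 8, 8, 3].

Using pₖ = aₖpₖ₋₁ + pₖ₋₂, qₖ = aₖqₖ₋₁ + qₖ₋₂ (with p₋₁=1, p₋₂=0, q₋₁=0, q₋₂=1):
  k=0: a=6, p=6, q=1
  k=1: a=3, p=19, q=3
  k=2: a=8, p=158, q=25

158/25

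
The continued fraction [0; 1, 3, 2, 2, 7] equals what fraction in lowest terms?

126/163

Fold from the inside: start with 7/1.
  2 + 1/7 = 15/7
  2 + 7/15 = 37/15
  3 + 15/37 = 126/37
  1 + 37/126 = 163/126
  0 + 126/163 = 126/163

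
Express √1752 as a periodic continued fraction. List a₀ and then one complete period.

a₀ = ⌊√1752⌋ = 41.

[41; 1, 5, 1, 82]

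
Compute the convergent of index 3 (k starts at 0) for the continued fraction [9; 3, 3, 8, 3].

Using pₖ = aₖpₖ₋₁ + pₖ₋₂, qₖ = aₖqₖ₋₁ + qₖ₋₂ (with p₋₁=1, p₋₂=0, q₋₁=0, q₋₂=1):
  k=0: a=9, p=9, q=1
  k=1: a=3, p=28, q=3
  k=2: a=3, p=93, q=10
  k=3: a=8, p=772, q=83

772/83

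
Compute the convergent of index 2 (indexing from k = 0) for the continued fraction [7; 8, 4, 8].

235/33

Using pₖ = aₖpₖ₋₁ + pₖ₋₂, qₖ = aₖqₖ₋₁ + qₖ₋₂ (with p₋₁=1, p₋₂=0, q₋₁=0, q₋₂=1):
  k=0: a=7, p=7, q=1
  k=1: a=8, p=57, q=8
  k=2: a=4, p=235, q=33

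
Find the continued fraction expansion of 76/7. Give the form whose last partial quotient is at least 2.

76 = 10·7 + 6
7 = 1·6 + 1
6 = 6·1 + 0  (stop)
So 76/7 = [10; 1, 6].

[10; 1, 6]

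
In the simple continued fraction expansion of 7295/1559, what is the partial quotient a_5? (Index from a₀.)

9

7295 = 4·1559 + 1059   →  a_0 = 4
1559 = 1·1059 + 500   →  a_1 = 1
1059 = 2·500 + 59   →  a_2 = 2
500 = 8·59 + 28   →  a_3 = 8
59 = 2·28 + 3   →  a_4 = 2
28 = 9·3 + 1   →  a_5 = 9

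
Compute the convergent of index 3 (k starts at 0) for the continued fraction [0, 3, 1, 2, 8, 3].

Using pₖ = aₖpₖ₋₁ + pₖ₋₂, qₖ = aₖqₖ₋₁ + qₖ₋₂ (with p₋₁=1, p₋₂=0, q₋₁=0, q₋₂=1):
  k=0: a=0, p=0, q=1
  k=1: a=3, p=1, q=3
  k=2: a=1, p=1, q=4
  k=3: a=2, p=3, q=11

3/11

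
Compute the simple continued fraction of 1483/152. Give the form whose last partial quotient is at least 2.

1483 = 9×152 + 115
152 = 1×115 + 37
115 = 3×37 + 4
37 = 9×4 + 1
4 = 4×1 + 0  (stop)
So 1483/152 = [9; 1, 3, 9, 4].

[9; 1, 3, 9, 4]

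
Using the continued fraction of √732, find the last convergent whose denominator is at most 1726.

√732 = [27; 18, 54, …] (period length 2).
Convergents:
  p_0/q_0 = 27/1
  p_1/q_1 = 487/18
  p_2/q_2 = 26325/973
  p_3/q_3 = 474337/17532
q_2 = 973 ≤ 1726 < 17532 = q_3, so the answer is 26325/973.

26325/973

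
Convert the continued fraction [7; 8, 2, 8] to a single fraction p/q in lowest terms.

1025/144

Using pₖ = aₖpₖ₋₁ + pₖ₋₂ and qₖ = aₖqₖ₋₁ + qₖ₋₂:
  k=0: a=7, p=7, q=1
  k=1: a=8, p=57, q=8
  k=2: a=2, p=121, q=17
  k=3: a=8, p=1025, q=144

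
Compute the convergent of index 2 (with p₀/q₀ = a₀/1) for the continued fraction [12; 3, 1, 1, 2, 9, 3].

49/4

Using pₖ = aₖpₖ₋₁ + pₖ₋₂, qₖ = aₖqₖ₋₁ + qₖ₋₂ (with p₋₁=1, p₋₂=0, q₋₁=0, q₋₂=1):
  k=0: a=12, p=12, q=1
  k=1: a=3, p=37, q=3
  k=2: a=1, p=49, q=4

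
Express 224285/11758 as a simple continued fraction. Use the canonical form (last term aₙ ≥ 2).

224285 = 19*11758 + 883
11758 = 13*883 + 279
883 = 3*279 + 46
279 = 6*46 + 3
46 = 15*3 + 1
3 = 3*1 + 0  (stop)
So 224285/11758 = [19; 13, 3, 6, 15, 3].

[19; 13, 3, 6, 15, 3]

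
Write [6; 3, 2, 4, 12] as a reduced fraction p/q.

2384/379

Fold from the inside: start with 12/1.
  4 + 1/12 = 49/12
  2 + 12/49 = 110/49
  3 + 49/110 = 379/110
  6 + 110/379 = 2384/379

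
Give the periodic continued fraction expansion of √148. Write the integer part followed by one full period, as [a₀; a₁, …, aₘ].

[12; 6, 24]

a₀ = ⌊√148⌋ = 12.
With m₀=0, d₀=1 and mₖ₊₁ = dₖaₖ − mₖ, dₖ₊₁ = (n − mₖ₊₁²)/dₖ, aₖ₊₁ = ⌊(a₀+mₖ₊₁)/dₖ₊₁⌋:
  k=1: m=12, d=4, a=6
  k=2: m=12, d=1, a=24
d=1 and a=2a₀=24 at k=2, so the next step gives (m, d) = (12, 4) again — its k=1 value — and the period has length 2.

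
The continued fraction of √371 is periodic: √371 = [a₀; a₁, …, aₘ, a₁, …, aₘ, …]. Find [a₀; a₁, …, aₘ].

a₀ = ⌊√371⌋ = 19.

[19; 3, 1, 4, 1, 3, 38]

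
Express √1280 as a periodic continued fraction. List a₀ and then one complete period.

a₀ = ⌊√1280⌋ = 35.

[35; 1, 3, 2, 17, 2, 3, 1, 70]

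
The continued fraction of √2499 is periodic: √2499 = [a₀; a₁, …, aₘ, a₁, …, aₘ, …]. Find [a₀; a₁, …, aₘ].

a₀ = ⌊√2499⌋ = 49.

[49; 1, 98]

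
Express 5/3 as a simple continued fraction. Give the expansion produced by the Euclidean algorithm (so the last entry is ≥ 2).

5 = 1*3 + 2
3 = 1*2 + 1
2 = 2*1 + 0  (stop)
So 5/3 = [1; 1, 2].

[1; 1, 2]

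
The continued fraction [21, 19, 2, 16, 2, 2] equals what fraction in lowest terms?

69322/3293

Using pₖ = aₖpₖ₋₁ + pₖ₋₂ and qₖ = aₖqₖ₋₁ + qₖ₋₂:
  k=0: a=21, p=21, q=1
  k=1: a=19, p=400, q=19
  k=2: a=2, p=821, q=39
  k=3: a=16, p=13536, q=643
  k=4: a=2, p=27893, q=1325
  k=5: a=2, p=69322, q=3293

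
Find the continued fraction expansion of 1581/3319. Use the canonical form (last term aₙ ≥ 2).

1581 = 0*3319 + 1581
3319 = 2*1581 + 157
1581 = 10*157 + 11
157 = 14*11 + 3
11 = 3*3 + 2
3 = 1*2 + 1
2 = 2*1 + 0  (stop)
So 1581/3319 = [0; 2, 10, 14, 3, 1, 2].

[0; 2, 10, 14, 3, 1, 2]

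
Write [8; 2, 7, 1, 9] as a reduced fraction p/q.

1423/168

Fold from the inside: start with 9/1.
  1 + 1/9 = 10/9
  7 + 9/10 = 79/10
  2 + 10/79 = 168/79
  8 + 79/168 = 1423/168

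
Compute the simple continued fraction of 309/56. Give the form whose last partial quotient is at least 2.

[5; 1, 1, 13, 2]

309 = 5×56 + 29
56 = 1×29 + 27
29 = 1×27 + 2
27 = 13×2 + 1
2 = 2×1 + 0  (stop)
So 309/56 = [5; 1, 1, 13, 2].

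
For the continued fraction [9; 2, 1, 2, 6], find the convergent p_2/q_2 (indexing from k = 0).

Using pₖ = aₖpₖ₋₁ + pₖ₋₂, qₖ = aₖqₖ₋₁ + qₖ₋₂ (with p₋₁=1, p₋₂=0, q₋₁=0, q₋₂=1):
  k=0: a=9, p=9, q=1
  k=1: a=2, p=19, q=2
  k=2: a=1, p=28, q=3

28/3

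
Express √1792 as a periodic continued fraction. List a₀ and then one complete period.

a₀ = ⌊√1792⌋ = 42.
With m₀=0, d₀=1 and mₖ₊₁ = dₖaₖ − mₖ, dₖ₊₁ = (n − mₖ₊₁²)/dₖ, aₖ₊₁ = ⌊(a₀+mₖ₊₁)/dₖ₊₁⌋:
  k=1: m=42, d=28, a=3
  k=2: m=42, d=1, a=84
d=1 and a=2a₀=84 at k=2, so the next step gives (m, d) = (42, 28) again — its k=1 value — and the period has length 2.

[42; 3, 84]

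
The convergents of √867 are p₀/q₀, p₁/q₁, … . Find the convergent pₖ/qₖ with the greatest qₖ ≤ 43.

√867 = [29; 2, 4, 29, 4, 2, 58, …] (period length 6).
Convergents:
  p_0/q_0 = 29/1
  p_1/q_1 = 59/2
  p_2/q_2 = 265/9
  p_3/q_3 = 7744/263
q_2 = 9 ≤ 43 < 263 = q_3, so the answer is 265/9.

265/9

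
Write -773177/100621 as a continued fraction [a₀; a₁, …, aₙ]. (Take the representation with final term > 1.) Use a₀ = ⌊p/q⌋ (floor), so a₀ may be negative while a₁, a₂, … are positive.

[-8; 3, 6, 17, 3, 8, 12]

-773177 = -8·100621 + 31791
100621 = 3·31791 + 5248
31791 = 6·5248 + 303
5248 = 17·303 + 97
303 = 3·97 + 12
97 = 8·12 + 1
12 = 12·1 + 0  (stop)
So -773177/100621 = [-8; 3, 6, 17, 3, 8, 12].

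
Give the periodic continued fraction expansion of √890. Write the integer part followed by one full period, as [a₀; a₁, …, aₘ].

a₀ = ⌊√890⌋ = 29.
With m₀=0, d₀=1 and mₖ₊₁ = dₖaₖ − mₖ, dₖ₊₁ = (n − mₖ₊₁²)/dₖ, aₖ₊₁ = ⌊(a₀+mₖ₊₁)/dₖ₊₁⌋:
  k=1: m=29, d=49, a=1
  k=2: m=20, d=10, a=4
  k=3: m=20, d=49, a=1
  k=4: m=29, d=1, a=58
d=1 and a=2a₀=58 at k=4, so the next step gives (m, d) = (29, 49) again — its k=1 value — and the period has length 4.

[29; 1, 4, 1, 58]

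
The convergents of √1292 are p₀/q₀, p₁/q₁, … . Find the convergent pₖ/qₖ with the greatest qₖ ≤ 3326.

46548/1295

√1292 = [35; 1, 16, 1, 70, …] (period length 4).
Convergents:
  p_0/q_0 = 35/1
  p_1/q_1 = 36/1
  p_2/q_2 = 611/17
  p_3/q_3 = 647/18
  p_4/q_4 = 45901/1277
  p_5/q_5 = 46548/1295
  p_6/q_6 = 790669/21997
q_5 = 1295 ≤ 3326 < 21997 = q_6, so the answer is 46548/1295.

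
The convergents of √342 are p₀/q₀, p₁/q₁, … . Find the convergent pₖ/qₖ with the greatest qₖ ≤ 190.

√342 = [18; 2, 36, …] (period length 2).
Convergents:
  p_0/q_0 = 18/1
  p_1/q_1 = 37/2
  p_2/q_2 = 1350/73
  p_3/q_3 = 2737/148
  p_4/q_4 = 99882/5401
q_3 = 148 ≤ 190 < 5401 = q_4, so the answer is 2737/148.

2737/148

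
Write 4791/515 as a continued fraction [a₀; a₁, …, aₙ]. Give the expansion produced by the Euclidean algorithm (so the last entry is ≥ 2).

[9; 3, 3, 3, 7, 2]

4791 = 9×515 + 156
515 = 3×156 + 47
156 = 3×47 + 15
47 = 3×15 + 2
15 = 7×2 + 1
2 = 2×1 + 0  (stop)
So 4791/515 = [9; 3, 3, 3, 7, 2].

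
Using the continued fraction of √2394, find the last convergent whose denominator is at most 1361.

√2394 = [48; 1, 12, 1, 96, …] (period length 4).
Convergents:
  p_0/q_0 = 48/1
  p_1/q_1 = 49/1
  p_2/q_2 = 636/13
  p_3/q_3 = 685/14
  p_4/q_4 = 66396/1357
  p_5/q_5 = 67081/1371
q_4 = 1357 ≤ 1361 < 1371 = q_5, so the answer is 66396/1357.

66396/1357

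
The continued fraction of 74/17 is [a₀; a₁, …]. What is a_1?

2

74 = 4·17 + 6   →  a_0 = 4
17 = 2·6 + 5   →  a_1 = 2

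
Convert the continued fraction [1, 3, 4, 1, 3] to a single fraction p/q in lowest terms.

80/61

Fold from the inside: start with 3/1.
  1 + 1/3 = 4/3
  4 + 3/4 = 19/4
  3 + 4/19 = 61/19
  1 + 19/61 = 80/61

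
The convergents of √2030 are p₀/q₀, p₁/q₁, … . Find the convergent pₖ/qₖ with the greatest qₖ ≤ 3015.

73035/1621

√2030 = [45; 18, 90, …] (period length 2).
Convergents:
  p_0/q_0 = 45/1
  p_1/q_1 = 811/18
  p_2/q_2 = 73035/1621
  p_3/q_3 = 1315441/29196
q_2 = 1621 ≤ 3015 < 29196 = q_3, so the answer is 73035/1621.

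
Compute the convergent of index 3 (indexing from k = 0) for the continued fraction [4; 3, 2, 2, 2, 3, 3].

73/17

Using pₖ = aₖpₖ₋₁ + pₖ₋₂, qₖ = aₖqₖ₋₁ + qₖ₋₂ (with p₋₁=1, p₋₂=0, q₋₁=0, q₋₂=1):
  k=0: a=4, p=4, q=1
  k=1: a=3, p=13, q=3
  k=2: a=2, p=30, q=7
  k=3: a=2, p=73, q=17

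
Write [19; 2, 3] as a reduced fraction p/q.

Fold from the inside: start with 3/1.
  2 + 1/3 = 7/3
  19 + 3/7 = 136/7

136/7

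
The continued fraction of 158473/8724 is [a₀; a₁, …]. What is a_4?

158473 = 18·8724 + 1441   →  a_0 = 18
8724 = 6·1441 + 78   →  a_1 = 6
1441 = 18·78 + 37   →  a_2 = 18
78 = 2·37 + 4   →  a_3 = 2
37 = 9·4 + 1   →  a_4 = 9

9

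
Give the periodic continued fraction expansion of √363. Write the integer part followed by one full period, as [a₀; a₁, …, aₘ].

a₀ = ⌊√363⌋ = 19.
With m₀=0, d₀=1 and mₖ₊₁ = dₖaₖ − mₖ, dₖ₊₁ = (n − mₖ₊₁²)/dₖ, aₖ₊₁ = ⌊(a₀+mₖ₊₁)/dₖ₊₁⌋:
  k=1: m=19, d=2, a=19
  k=2: m=19, d=1, a=38
d=1 and a=2a₀=38 at k=2, so the next step gives (m, d) = (19, 2) again — its k=1 value — and the period has length 2.

[19; 19, 38]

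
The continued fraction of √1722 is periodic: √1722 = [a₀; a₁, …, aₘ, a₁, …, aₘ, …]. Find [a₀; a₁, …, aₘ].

[41; 2, 82]

a₀ = ⌊√1722⌋ = 41.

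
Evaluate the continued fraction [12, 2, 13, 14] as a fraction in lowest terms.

4743/380

Using pₖ = aₖpₖ₋₁ + pₖ₋₂ and qₖ = aₖqₖ₋₁ + qₖ₋₂:
  k=0: a=12, p=12, q=1
  k=1: a=2, p=25, q=2
  k=2: a=13, p=337, q=27
  k=3: a=14, p=4743, q=380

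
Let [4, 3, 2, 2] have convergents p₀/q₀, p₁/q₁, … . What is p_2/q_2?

Using pₖ = aₖpₖ₋₁ + pₖ₋₂, qₖ = aₖqₖ₋₁ + qₖ₋₂ (with p₋₁=1, p₋₂=0, q₋₁=0, q₋₂=1):
  k=0: a=4, p=4, q=1
  k=1: a=3, p=13, q=3
  k=2: a=2, p=30, q=7

30/7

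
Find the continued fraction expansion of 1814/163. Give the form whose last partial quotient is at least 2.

1814 = 11×163 + 21
163 = 7×21 + 16
21 = 1×16 + 5
16 = 3×5 + 1
5 = 5×1 + 0  (stop)
So 1814/163 = [11; 7, 1, 3, 5].

[11; 7, 1, 3, 5]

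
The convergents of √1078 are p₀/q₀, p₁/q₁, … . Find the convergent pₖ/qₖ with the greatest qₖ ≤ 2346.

√1078 = [32; 1, 4, 1, 64, …] (period length 4).
Convergents:
  p_0/q_0 = 32/1
  p_1/q_1 = 33/1
  p_2/q_2 = 164/5
  p_3/q_3 = 197/6
  p_4/q_4 = 12772/389
  p_5/q_5 = 12969/395
  p_6/q_6 = 64648/1969
  p_7/q_7 = 77617/2364
q_6 = 1969 ≤ 2346 < 2364 = q_7, so the answer is 64648/1969.

64648/1969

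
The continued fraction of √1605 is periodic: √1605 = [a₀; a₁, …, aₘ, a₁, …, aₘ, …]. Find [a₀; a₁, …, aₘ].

[40; 16, 80]

a₀ = ⌊√1605⌋ = 40.
With m₀=0, d₀=1 and mₖ₊₁ = dₖaₖ − mₖ, dₖ₊₁ = (n − mₖ₊₁²)/dₖ, aₖ₊₁ = ⌊(a₀+mₖ₊₁)/dₖ₊₁⌋:
  k=1: m=40, d=5, a=16
  k=2: m=40, d=1, a=80
d=1 and a=2a₀=80 at k=2, so the next step gives (m, d) = (40, 5) again — its k=1 value — and the period has length 2.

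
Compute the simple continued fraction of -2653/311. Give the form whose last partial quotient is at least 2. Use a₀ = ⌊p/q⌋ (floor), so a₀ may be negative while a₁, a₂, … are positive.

[-9; 2, 7, 1, 2, 6]

-2653 = -9*311 + 146
311 = 2*146 + 19
146 = 7*19 + 13
19 = 1*13 + 6
13 = 2*6 + 1
6 = 6*1 + 0  (stop)
So -2653/311 = [-9; 2, 7, 1, 2, 6].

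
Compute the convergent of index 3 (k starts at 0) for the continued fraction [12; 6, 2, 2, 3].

Using pₖ = aₖpₖ₋₁ + pₖ₋₂, qₖ = aₖqₖ₋₁ + qₖ₋₂ (with p₋₁=1, p₋₂=0, q₋₁=0, q₋₂=1):
  k=0: a=12, p=12, q=1
  k=1: a=6, p=73, q=6
  k=2: a=2, p=158, q=13
  k=3: a=2, p=389, q=32

389/32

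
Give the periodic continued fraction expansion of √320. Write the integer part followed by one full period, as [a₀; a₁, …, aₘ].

a₀ = ⌊√320⌋ = 17.
With m₀=0, d₀=1 and mₖ₊₁ = dₖaₖ − mₖ, dₖ₊₁ = (n − mₖ₊₁²)/dₖ, aₖ₊₁ = ⌊(a₀+mₖ₊₁)/dₖ₊₁⌋:
  k=1: m=17, d=31, a=1
  k=2: m=14, d=4, a=7
  k=3: m=14, d=31, a=1
  k=4: m=17, d=1, a=34
d=1 and a=2a₀=34 at k=4, so the next step gives (m, d) = (17, 31) again — its k=1 value — and the period has length 4.

[17; 1, 7, 1, 34]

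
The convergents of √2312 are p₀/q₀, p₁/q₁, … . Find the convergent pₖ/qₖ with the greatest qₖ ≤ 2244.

55440/1153

√2312 = [48; 12, 96, …] (period length 2).
Convergents:
  p_0/q_0 = 48/1
  p_1/q_1 = 577/12
  p_2/q_2 = 55440/1153
  p_3/q_3 = 665857/13848
q_2 = 1153 ≤ 2244 < 13848 = q_3, so the answer is 55440/1153.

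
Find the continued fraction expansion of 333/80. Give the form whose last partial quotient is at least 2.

[4; 6, 6, 2]

333 = 4·80 + 13
80 = 6·13 + 2
13 = 6·2 + 1
2 = 2·1 + 0  (stop)
So 333/80 = [4; 6, 6, 2].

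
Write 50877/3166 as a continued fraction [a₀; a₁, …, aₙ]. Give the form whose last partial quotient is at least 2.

[16; 14, 3, 14, 2, 2]

50877 = 16×3166 + 221
3166 = 14×221 + 72
221 = 3×72 + 5
72 = 14×5 + 2
5 = 2×2 + 1
2 = 2×1 + 0  (stop)
So 50877/3166 = [16; 14, 3, 14, 2, 2].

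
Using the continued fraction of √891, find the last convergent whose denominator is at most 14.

388/13

√891 = [29; 1, 5, 1, 1, 1, 5, 1, 58, …] (period length 8).
Convergents:
  p_0/q_0 = 29/1
  p_1/q_1 = 30/1
  p_2/q_2 = 179/6
  p_3/q_3 = 209/7
  p_4/q_4 = 388/13
  p_5/q_5 = 597/20
q_4 = 13 ≤ 14 < 20 = q_5, so the answer is 388/13.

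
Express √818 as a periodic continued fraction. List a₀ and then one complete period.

[28; 1, 1, 1, 1, 56]

a₀ = ⌊√818⌋ = 28.
With m₀=0, d₀=1 and mₖ₊₁ = dₖaₖ − mₖ, dₖ₊₁ = (n − mₖ₊₁²)/dₖ, aₖ₊₁ = ⌊(a₀+mₖ₊₁)/dₖ₊₁⌋:
  k=1: m=28, d=34, a=1
  k=2: m=6, d=23, a=1
  k=3: m=17, d=23, a=1
  k=4: m=6, d=34, a=1
  k=5: m=28, d=1, a=56
d=1 and a=2a₀=56 at k=5, so the next step gives (m, d) = (28, 34) again — its k=1 value — and the period has length 5.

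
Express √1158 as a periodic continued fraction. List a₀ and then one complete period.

a₀ = ⌊√1158⌋ = 34.
With m₀=0, d₀=1 and mₖ₊₁ = dₖaₖ − mₖ, dₖ₊₁ = (n − mₖ₊₁²)/dₖ, aₖ₊₁ = ⌊(a₀+mₖ₊₁)/dₖ₊₁⌋:
  k=1: m=34, d=2, a=34
  k=2: m=34, d=1, a=68
d=1 and a=2a₀=68 at k=2, so the next step gives (m, d) = (34, 2) again — its k=1 value — and the period has length 2.

[34; 34, 68]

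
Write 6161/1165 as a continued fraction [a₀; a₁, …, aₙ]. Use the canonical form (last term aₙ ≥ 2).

6161 = 5×1165 + 336
1165 = 3×336 + 157
336 = 2×157 + 22
157 = 7×22 + 3
22 = 7×3 + 1
3 = 3×1 + 0  (stop)
So 6161/1165 = [5; 3, 2, 7, 7, 3].

[5; 3, 2, 7, 7, 3]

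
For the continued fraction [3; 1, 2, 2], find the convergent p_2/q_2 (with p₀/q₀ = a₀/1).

Using pₖ = aₖpₖ₋₁ + pₖ₋₂, qₖ = aₖqₖ₋₁ + qₖ₋₂ (with p₋₁=1, p₋₂=0, q₋₁=0, q₋₂=1):
  k=0: a=3, p=3, q=1
  k=1: a=1, p=4, q=1
  k=2: a=2, p=11, q=3

11/3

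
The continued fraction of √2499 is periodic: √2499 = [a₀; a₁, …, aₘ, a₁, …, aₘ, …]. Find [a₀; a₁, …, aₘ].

a₀ = ⌊√2499⌋ = 49.
With m₀=0, d₀=1 and mₖ₊₁ = dₖaₖ − mₖ, dₖ₊₁ = (n − mₖ₊₁²)/dₖ, aₖ₊₁ = ⌊(a₀+mₖ₊₁)/dₖ₊₁⌋:
  k=1: m=49, d=98, a=1
  k=2: m=49, d=1, a=98
d=1 and a=2a₀=98 at k=2, so the next step gives (m, d) = (49, 98) again — its k=1 value — and the period has length 2.

[49; 1, 98]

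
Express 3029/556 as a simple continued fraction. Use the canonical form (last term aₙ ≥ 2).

[5; 2, 4, 3, 2, 2, 3]

3029 = 5×556 + 249
556 = 2×249 + 58
249 = 4×58 + 17
58 = 3×17 + 7
17 = 2×7 + 3
7 = 2×3 + 1
3 = 3×1 + 0  (stop)
So 3029/556 = [5; 2, 4, 3, 2, 2, 3].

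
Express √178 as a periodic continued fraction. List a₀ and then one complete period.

a₀ = ⌊√178⌋ = 13.
With m₀=0, d₀=1 and mₖ₊₁ = dₖaₖ − mₖ, dₖ₊₁ = (n − mₖ₊₁²)/dₖ, aₖ₊₁ = ⌊(a₀+mₖ₊₁)/dₖ₊₁⌋:
  k=1: m=13, d=9, a=2
  k=2: m=5, d=17, a=1
  k=3: m=12, d=2, a=12
  k=4: m=12, d=17, a=1
  k=5: m=5, d=9, a=2
  k=6: m=13, d=1, a=26
d=1 and a=2a₀=26 at k=6, so the next step gives (m, d) = (13, 9) again — its k=1 value — and the period has length 6.

[13; 2, 1, 12, 1, 2, 26]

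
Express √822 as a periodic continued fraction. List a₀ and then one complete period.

[28; 1, 2, 28, 2, 1, 56]

a₀ = ⌊√822⌋ = 28.
With m₀=0, d₀=1 and mₖ₊₁ = dₖaₖ − mₖ, dₖ₊₁ = (n − mₖ₊₁²)/dₖ, aₖ₊₁ = ⌊(a₀+mₖ₊₁)/dₖ₊₁⌋:
  k=1: m=28, d=38, a=1
  k=2: m=10, d=19, a=2
  k=3: m=28, d=2, a=28
  k=4: m=28, d=19, a=2
  k=5: m=10, d=38, a=1
  k=6: m=28, d=1, a=56
d=1 and a=2a₀=56 at k=6, so the next step gives (m, d) = (28, 38) again — its k=1 value — and the period has length 6.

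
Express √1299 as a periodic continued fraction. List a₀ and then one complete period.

a₀ = ⌊√1299⌋ = 36.

[36; 24, 72]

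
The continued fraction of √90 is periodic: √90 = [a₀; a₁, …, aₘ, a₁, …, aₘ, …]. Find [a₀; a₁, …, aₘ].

a₀ = ⌊√90⌋ = 9.
With m₀=0, d₀=1 and mₖ₊₁ = dₖaₖ − mₖ, dₖ₊₁ = (n − mₖ₊₁²)/dₖ, aₖ₊₁ = ⌊(a₀+mₖ₊₁)/dₖ₊₁⌋:
  k=1: m=9, d=9, a=2
  k=2: m=9, d=1, a=18
d=1 and a=2a₀=18 at k=2, so the next step gives (m, d) = (9, 9) again — its k=1 value — and the period has length 2.

[9; 2, 18]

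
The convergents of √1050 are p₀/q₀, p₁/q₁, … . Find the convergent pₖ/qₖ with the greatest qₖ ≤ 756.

√1050 = [32; 2, 2, 10, 2, 2, 64, …] (period length 6).
Convergents:
  p_0/q_0 = 32/1
  p_1/q_1 = 65/2
  p_2/q_2 = 162/5
  p_3/q_3 = 1685/52
  p_4/q_4 = 3532/109
  p_5/q_5 = 8749/270
  p_6/q_6 = 563468/17389
q_5 = 270 ≤ 756 < 17389 = q_6, so the answer is 8749/270.

8749/270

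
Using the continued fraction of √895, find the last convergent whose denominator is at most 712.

21151/707

√895 = [29; 1, 10, 1, 58, …] (period length 4).
Convergents:
  p_0/q_0 = 29/1
  p_1/q_1 = 30/1
  p_2/q_2 = 329/11
  p_3/q_3 = 359/12
  p_4/q_4 = 21151/707
  p_5/q_5 = 21510/719
q_4 = 707 ≤ 712 < 719 = q_5, so the answer is 21151/707.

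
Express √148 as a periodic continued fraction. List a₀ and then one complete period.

a₀ = ⌊√148⌋ = 12.

[12; 6, 24]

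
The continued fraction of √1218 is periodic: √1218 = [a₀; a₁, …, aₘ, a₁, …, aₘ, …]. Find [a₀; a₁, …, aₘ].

a₀ = ⌊√1218⌋ = 34.
With m₀=0, d₀=1 and mₖ₊₁ = dₖaₖ − mₖ, dₖ₊₁ = (n − mₖ₊₁²)/dₖ, aₖ₊₁ = ⌊(a₀+mₖ₊₁)/dₖ₊₁⌋:
  k=1: m=34, d=62, a=1
  k=2: m=28, d=7, a=8
  k=3: m=28, d=62, a=1
  k=4: m=34, d=1, a=68
d=1 and a=2a₀=68 at k=4, so the next step gives (m, d) = (34, 62) again — its k=1 value — and the period has length 4.

[34; 1, 8, 1, 68]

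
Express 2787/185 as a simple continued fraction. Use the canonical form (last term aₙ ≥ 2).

[15; 15, 2, 2, 2]

2787 = 15*185 + 12
185 = 15*12 + 5
12 = 2*5 + 2
5 = 2*2 + 1
2 = 2*1 + 0  (stop)
So 2787/185 = [15; 15, 2, 2, 2].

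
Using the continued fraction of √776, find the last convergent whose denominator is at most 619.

10892/391

√776 = [27; 1, 5, 1, 54, …] (period length 4).
Convergents:
  p_0/q_0 = 27/1
  p_1/q_1 = 28/1
  p_2/q_2 = 167/6
  p_3/q_3 = 195/7
  p_4/q_4 = 10697/384
  p_5/q_5 = 10892/391
  p_6/q_6 = 65157/2339
q_5 = 391 ≤ 619 < 2339 = q_6, so the answer is 10892/391.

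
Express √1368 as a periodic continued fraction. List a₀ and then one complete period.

a₀ = ⌊√1368⌋ = 36.
With m₀=0, d₀=1 and mₖ₊₁ = dₖaₖ − mₖ, dₖ₊₁ = (n − mₖ₊₁²)/dₖ, aₖ₊₁ = ⌊(a₀+mₖ₊₁)/dₖ₊₁⌋:
  k=1: m=36, d=72, a=1
  k=2: m=36, d=1, a=72
d=1 and a=2a₀=72 at k=2, so the next step gives (m, d) = (36, 72) again — its k=1 value — and the period has length 2.

[36; 1, 72]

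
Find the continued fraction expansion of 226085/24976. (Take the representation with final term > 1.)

226085 = 9×24976 + 1301
24976 = 19×1301 + 257
1301 = 5×257 + 16
257 = 16×16 + 1
16 = 16×1 + 0  (stop)
So 226085/24976 = [9; 19, 5, 16, 16].

[9; 19, 5, 16, 16]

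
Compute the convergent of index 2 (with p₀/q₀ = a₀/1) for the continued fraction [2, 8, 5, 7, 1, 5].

Using pₖ = aₖpₖ₋₁ + pₖ₋₂, qₖ = aₖqₖ₋₁ + qₖ₋₂ (with p₋₁=1, p₋₂=0, q₋₁=0, q₋₂=1):
  k=0: a=2, p=2, q=1
  k=1: a=8, p=17, q=8
  k=2: a=5, p=87, q=41

87/41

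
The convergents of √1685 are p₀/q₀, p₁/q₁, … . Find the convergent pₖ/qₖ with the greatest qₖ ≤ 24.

√1685 = [41; 20, 1, 1, 20, 82, …] (period length 5).
Convergents:
  p_0/q_0 = 41/1
  p_1/q_1 = 821/20
  p_2/q_2 = 862/21
  p_3/q_3 = 1683/41
q_2 = 21 ≤ 24 < 41 = q_3, so the answer is 862/21.

862/21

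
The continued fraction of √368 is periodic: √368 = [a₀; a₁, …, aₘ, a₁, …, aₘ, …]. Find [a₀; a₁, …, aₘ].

a₀ = ⌊√368⌋ = 19.
With m₀=0, d₀=1 and mₖ₊₁ = dₖaₖ − mₖ, dₖ₊₁ = (n − mₖ₊₁²)/dₖ, aₖ₊₁ = ⌊(a₀+mₖ₊₁)/dₖ₊₁⌋:
  k=1: m=19, d=7, a=5
  k=2: m=16, d=16, a=2
  k=3: m=16, d=7, a=5
  k=4: m=19, d=1, a=38
d=1 and a=2a₀=38 at k=4, so the next step gives (m, d) = (19, 7) again — its k=1 value — and the period has length 4.

[19; 5, 2, 5, 38]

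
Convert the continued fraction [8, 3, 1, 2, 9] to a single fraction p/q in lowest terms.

Using pₖ = aₖpₖ₋₁ + pₖ₋₂ and qₖ = aₖqₖ₋₁ + qₖ₋₂:
  k=0: a=8, p=8, q=1
  k=1: a=3, p=25, q=3
  k=2: a=1, p=33, q=4
  k=3: a=2, p=91, q=11
  k=4: a=9, p=852, q=103

852/103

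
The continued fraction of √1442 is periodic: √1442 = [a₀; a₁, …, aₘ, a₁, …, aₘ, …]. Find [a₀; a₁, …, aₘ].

a₀ = ⌊√1442⌋ = 37.
With m₀=0, d₀=1 and mₖ₊₁ = dₖaₖ − mₖ, dₖ₊₁ = (n − mₖ₊₁²)/dₖ, aₖ₊₁ = ⌊(a₀+mₖ₊₁)/dₖ₊₁⌋:
  k=1: m=37, d=73, a=1
  k=2: m=36, d=2, a=36
  k=3: m=36, d=73, a=1
  k=4: m=37, d=1, a=74
d=1 and a=2a₀=74 at k=4, so the next step gives (m, d) = (37, 73) again — its k=1 value — and the period has length 4.

[37; 1, 36, 1, 74]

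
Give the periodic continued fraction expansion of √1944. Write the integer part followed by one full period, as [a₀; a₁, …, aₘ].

[44; 11, 88]

a₀ = ⌊√1944⌋ = 44.
With m₀=0, d₀=1 and mₖ₊₁ = dₖaₖ − mₖ, dₖ₊₁ = (n − mₖ₊₁²)/dₖ, aₖ₊₁ = ⌊(a₀+mₖ₊₁)/dₖ₊₁⌋:
  k=1: m=44, d=8, a=11
  k=2: m=44, d=1, a=88
d=1 and a=2a₀=88 at k=2, so the next step gives (m, d) = (44, 8) again — its k=1 value — and the period has length 2.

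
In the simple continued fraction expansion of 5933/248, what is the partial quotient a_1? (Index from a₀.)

5933 = 23·248 + 229   →  a_0 = 23
248 = 1·229 + 19   →  a_1 = 1

1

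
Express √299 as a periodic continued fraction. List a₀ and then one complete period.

a₀ = ⌊√299⌋ = 17.
With m₀=0, d₀=1 and mₖ₊₁ = dₖaₖ − mₖ, dₖ₊₁ = (n − mₖ₊₁²)/dₖ, aₖ₊₁ = ⌊(a₀+mₖ₊₁)/dₖ₊₁⌋:
  k=1: m=17, d=10, a=3
  k=2: m=13, d=13, a=2
  k=3: m=13, d=10, a=3
  k=4: m=17, d=1, a=34
d=1 and a=2a₀=34 at k=4, so the next step gives (m, d) = (17, 10) again — its k=1 value — and the period has length 4.

[17; 3, 2, 3, 34]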